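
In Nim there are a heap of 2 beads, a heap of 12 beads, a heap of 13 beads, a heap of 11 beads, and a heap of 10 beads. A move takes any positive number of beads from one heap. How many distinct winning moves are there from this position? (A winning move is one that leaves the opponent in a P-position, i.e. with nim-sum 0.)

3

Bitwise XOR of the heap sizes:
  0010  (2)
  1100  (12)
  1101  (13)
  1011  (11)
  1010  (10)
  ----
  0010  (2)
The overall nim-sum is X = 2. A heap of size p has a winning move iff p XOR X < p (reduce it to p XOR X).
  2: 2 XOR 2 = 0 < 2 — winning move (to 0).
  12: 12 XOR 2 = 14 ≥ 12 — no move.
  13: 13 XOR 2 = 15 ≥ 13 — no move.
  11: 11 XOR 2 = 9 < 11 — winning move (to 9).
  10: 10 XOR 2 = 8 < 10 — winning move (to 8).
That gives 3 winning moves.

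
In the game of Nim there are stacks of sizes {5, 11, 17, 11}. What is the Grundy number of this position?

Compute the nim-sum pairwise:
5 ^ 11 = 14
14 ^ 17 = 31
31 ^ 11 = 20

20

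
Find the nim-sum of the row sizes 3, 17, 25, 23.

28

Compute the nim-sum pairwise:
3 ^ 17 = 18
18 ^ 25 = 11
11 ^ 23 = 28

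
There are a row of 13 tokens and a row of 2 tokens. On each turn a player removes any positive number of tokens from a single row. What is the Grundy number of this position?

15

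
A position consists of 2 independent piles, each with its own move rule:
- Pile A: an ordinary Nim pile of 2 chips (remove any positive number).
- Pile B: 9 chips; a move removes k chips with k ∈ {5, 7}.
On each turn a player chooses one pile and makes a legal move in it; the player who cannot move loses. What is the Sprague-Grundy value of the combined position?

Pile A is a plain Nim pile of size 2, so its Grundy value is 2.
Build the Grundy sequence for pile B with g(k) = mex{g(k−s) : s ∈ {5, 7}, s ≤ k}:
k:     0  1  2  3  4  5  6  7  8  9
g(k):  0  0  0  0  0  1  1  1  1  1
So g(9) = 1.
By the Sprague-Grundy theorem, the Grundy value of a sum of independent games is the XOR of the component values.
Combined value = 2 ⊕ 1 = 3.

3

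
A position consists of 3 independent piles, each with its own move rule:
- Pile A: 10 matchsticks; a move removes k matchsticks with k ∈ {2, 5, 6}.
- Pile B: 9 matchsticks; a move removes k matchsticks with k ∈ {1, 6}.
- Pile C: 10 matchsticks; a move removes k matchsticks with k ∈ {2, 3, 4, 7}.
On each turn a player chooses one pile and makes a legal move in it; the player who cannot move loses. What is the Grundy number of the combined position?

For pile A, compute g(0), g(1), … with moves {2, 5, 6}:
k:     0  1  2  3  4  5  6  7  8  9 10
g(k):  0  0  1  1  0  2  1  3  0  2  1
So g(10) = 1.
Grundy values for pile B (subtraction set {1, 6}):
k:     0  1  2  3  4  5  6  7  8  9
g(k):  0  1  0  1  0  1  2  0  1  0
So g(9) = 0.
For pile C, compute g(0), g(1), … with moves {2, 3, 4, 7}:
k:     0  1  2  3  4  5  6  7  8  9 10
g(k):  0  0  1  1  2  2  0  3  1  4  2
So g(10) = 2.
By the Sprague-Grundy theorem, the Grundy value of a sum of independent games is the XOR of the component values.
Combined value = 1 XOR 0 XOR 2 = 3.

3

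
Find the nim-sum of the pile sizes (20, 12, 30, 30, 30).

6

In binary:
  10100  (20)
  01100  (12)
  11110  (30)
  11110  (30)
  11110  (30)
  -----
  00110  (6)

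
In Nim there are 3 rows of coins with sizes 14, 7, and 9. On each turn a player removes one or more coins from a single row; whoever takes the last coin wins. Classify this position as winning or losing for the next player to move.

Losing position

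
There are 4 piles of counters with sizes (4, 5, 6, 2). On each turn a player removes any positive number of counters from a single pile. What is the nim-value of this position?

5

Nim-sum: 4 ^ 5 ^ 6 ^ 2 = 5.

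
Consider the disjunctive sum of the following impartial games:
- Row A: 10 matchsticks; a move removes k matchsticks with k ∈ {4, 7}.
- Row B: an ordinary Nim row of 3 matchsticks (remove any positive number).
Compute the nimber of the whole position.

For row A, compute g(0), g(1), … with moves {4, 7}:
g(0) = mex{} = 0
g(1) = mex{} = 0
g(2) = mex{} = 0
g(3) = mex{} = 0
g(4) = mex{0} = 1
g(5) = mex{0} = 1
g(6) = mex{0} = 1
g(7) = mex{0} = 1
g(8) = mex{0,1} = 2
g(9) = mex{0,1} = 2
g(10) = mex{0,1} = 2
So g(10) = 2.
Row B is a plain Nim row of size 3, so its Grundy value is 3.
The value of a disjunctive sum is the nim-sum of the parts.
Combined value = 2 XOR 3 = 1.

1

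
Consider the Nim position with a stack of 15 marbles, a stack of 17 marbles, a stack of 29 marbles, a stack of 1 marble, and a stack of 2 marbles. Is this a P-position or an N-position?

P-position

Compute the nim-sum pairwise:
15 ⊕ 17 = 30
30 ⊕ 29 = 3
3 ⊕ 1 = 2
2 ⊕ 2 = 0
The nim-sum is 0, so this is a P-position: the player to move is in a losing position under optimal play.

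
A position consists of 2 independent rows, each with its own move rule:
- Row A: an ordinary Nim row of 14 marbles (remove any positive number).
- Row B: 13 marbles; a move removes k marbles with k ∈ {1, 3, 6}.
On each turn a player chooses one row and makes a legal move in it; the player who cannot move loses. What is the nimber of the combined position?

14

Row A is a plain Nim row of size 14, so its Grundy value is 14.
For row B, compute g(0), g(1), … with moves {1, 3, 6}:
k:     0  1  2  3  4  5  6  7  8  9 10 11 12 13
g(k):  0  1  0  1  0  1  2  3  2  0  1  0  1  0
So g(13) = 0.
By the Sprague-Grundy theorem, the Grundy value of a sum of independent games is the XOR of the component values.
Combined value = 14 ⊕ 0 = 14.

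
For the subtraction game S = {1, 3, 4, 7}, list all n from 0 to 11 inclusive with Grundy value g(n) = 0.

0, 2, 8, 10

Build the Grundy sequence with g(k) = mex{g(k−s) : s ∈ {1, 3, 4, 7}, s ≤ k}:
g(0) = mex{} = 0
g(1) = mex{0} = 1
g(2) = mex{1} = 0
g(3) = mex{0} = 1
g(4) = mex{0,1} = 2
g(5) = mex{0,1,2} = 3
g(6) = mex{0,1,3} = 2
g(7) = mex{0,1,2} = 3
g(8) = mex{1,2,3} = 0
g(9) = mex{0,2,3} = 1
g(10) = mex{1,2,3} = 0
g(11) = mex{0,2,3} = 1
The P-positions (g = 0) in 0..11 are 0, 2, 8, 10.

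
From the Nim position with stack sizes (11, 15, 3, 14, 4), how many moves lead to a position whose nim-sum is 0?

Nim-sum: 11 ^ 15 ^ 3 ^ 14 ^ 4 = 13.
The overall nim-sum is X = 13. A stack of size p has a winning move iff p XOR X < p (reduce it to p XOR X).
  11: 11 XOR 13 = 6 < 11 — winning move (to 6).
  15: 15 XOR 13 = 2 < 15 — winning move (to 2).
  3: 3 XOR 13 = 14 ≥ 3 — no move.
  14: 14 XOR 13 = 3 < 14 — winning move (to 3).
  4: 4 XOR 13 = 9 ≥ 4 — no move.
That gives 3 winning moves.

3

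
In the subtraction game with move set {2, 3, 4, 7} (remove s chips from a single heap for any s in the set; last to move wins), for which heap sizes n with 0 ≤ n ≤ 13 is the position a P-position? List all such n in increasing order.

0, 1, 6, 11, 12

Grundy values for subtraction set {2, 3, 4, 7}:
g(0) = mex{} = 0
g(1) = mex{} = 0
g(2) = mex{0} = 1
g(3) = mex{0} = 1
g(4) = mex{0,1} = 2
g(5) = mex{0,1} = 2
g(6) = mex{1,2} = 0
g(7) = mex{0,1,2} = 3
g(8) = mex{0,2} = 1
g(9) = mex{0,1,2,3} = 4
g(10) = mex{0,1,3} = 2
g(11) = mex{1,2,3,4} = 0
g(12) = mex{1,2,4} = 0
g(13) = mex{0,2,4} = 1
The P-positions (g = 0) in 0..13 are 0, 1, 6, 11, 12.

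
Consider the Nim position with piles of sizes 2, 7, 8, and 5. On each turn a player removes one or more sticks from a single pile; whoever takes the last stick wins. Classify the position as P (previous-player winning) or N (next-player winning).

Write each in binary and XOR column by column:
  0010  (2)
  0111  (7)
  1000  (8)
  0101  (5)
  ----
  1000  (8)
The nim-sum is 8 ≠ 0, so this is an N-position: the player to move can win.

N-position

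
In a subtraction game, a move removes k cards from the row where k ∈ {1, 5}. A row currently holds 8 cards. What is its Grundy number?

0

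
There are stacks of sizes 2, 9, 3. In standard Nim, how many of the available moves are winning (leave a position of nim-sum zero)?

1

Nim-sum: 2 ⊕ 9 ⊕ 3 = 8.
The overall nim-sum is X = 8. A stack of size p has a winning move iff p XOR X < p (reduce it to p XOR X).
  2: 2 XOR 8 = 10 ≥ 2 — no move.
  9: 9 XOR 8 = 1 < 9 — winning move (to 1).
  3: 3 XOR 8 = 11 ≥ 3 — no move.
That gives 1 winning move.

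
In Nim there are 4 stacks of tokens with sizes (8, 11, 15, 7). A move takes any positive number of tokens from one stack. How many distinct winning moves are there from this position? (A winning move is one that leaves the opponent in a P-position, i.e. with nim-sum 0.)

3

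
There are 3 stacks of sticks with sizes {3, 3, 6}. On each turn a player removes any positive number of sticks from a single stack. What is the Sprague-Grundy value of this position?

Nim-sum: 3 ^ 3 ^ 6 = 6.

6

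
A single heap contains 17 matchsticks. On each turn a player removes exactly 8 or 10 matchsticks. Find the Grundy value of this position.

Compute g(0), g(1), … for moves {8, 10}:
k:     0  1  2  3  4  5  6  7  8  9 10 11 12 13 14 15 16 17
g(k):  0  0  0  0  0  0  0  0  1  1  1  1  1  1  1  1  2  2
So g(17) = 2.

2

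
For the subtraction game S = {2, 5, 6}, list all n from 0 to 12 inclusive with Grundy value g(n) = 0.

0, 1, 4, 8, 11, 12

Grundy values for subtraction set {2, 5, 6}:
k:     0  1  2  3  4  5  6  7  8  9 10 11 12
g(k):  0  0  1  1  0  2  1  3  0  2  1  0  0
The P-positions (g = 0) in 0..12 are 0, 1, 4, 8, 11, 12.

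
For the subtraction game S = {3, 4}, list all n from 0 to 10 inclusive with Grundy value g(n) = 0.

Build the Grundy sequence with g(k) = mex{g(k−s) : s ∈ {3, 4}, s ≤ k}:
k:     0  1  2  3  4  5  6  7  8  9 10
g(k):  0  0  0  1  1  1  2  0  0  0  1
The P-positions (g = 0) in 0..10 are 0, 1, 2, 7, 8, 9.

0, 1, 2, 7, 8, 9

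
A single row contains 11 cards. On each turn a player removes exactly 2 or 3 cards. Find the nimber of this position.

0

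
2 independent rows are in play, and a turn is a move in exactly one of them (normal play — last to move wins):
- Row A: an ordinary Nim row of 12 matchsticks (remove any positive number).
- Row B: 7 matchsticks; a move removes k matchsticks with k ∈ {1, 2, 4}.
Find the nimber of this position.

13

Row A is a plain Nim row of size 12, so its Grundy value is 12.
For row B, compute g(0), g(1), … with moves {1, 2, 4}:
k:     0  1  2  3  4  5  6  7
g(k):  0  1  2  0  1  2  0  1
So g(7) = 1.
The value of a disjunctive sum is the nim-sum of the parts.
Combined value = 12 ⊕ 1 = 13.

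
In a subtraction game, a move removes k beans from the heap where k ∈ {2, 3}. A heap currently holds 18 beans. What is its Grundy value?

1

Compute g(0), g(1), … for moves {2, 3}:
k:     0  1  2  3  4  5  6  7  8  9 10 11 12 13 14 15 16 17 18
g(k):  0  0  1  1  2  0  0  1  1  2  0  0  1  1  2  0  0  1  1
So g(18) = 1.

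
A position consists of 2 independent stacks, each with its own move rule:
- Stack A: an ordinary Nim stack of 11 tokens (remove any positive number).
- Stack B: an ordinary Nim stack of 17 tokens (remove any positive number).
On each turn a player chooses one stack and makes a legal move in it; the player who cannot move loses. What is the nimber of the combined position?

26

Stack A is a plain Nim stack of size 11, so its Grundy value is 11.
Stack B is a plain Nim stack of size 17, so its Grundy value is 17.
The value of a disjunctive sum is the nim-sum of the parts.
Combined value = 11 XOR 17 = 26.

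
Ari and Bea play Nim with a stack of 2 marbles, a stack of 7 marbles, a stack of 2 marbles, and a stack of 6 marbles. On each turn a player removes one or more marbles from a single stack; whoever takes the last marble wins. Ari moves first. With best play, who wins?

Ari wins

Write each in binary and XOR column by column:
  010  (2)
  111  (7)
  010  (2)
  110  (6)
  ---
  001  (1)
The nim-sum is 1 ≠ 0, so this is an N-position: the player to move can win; Ari has a winning move.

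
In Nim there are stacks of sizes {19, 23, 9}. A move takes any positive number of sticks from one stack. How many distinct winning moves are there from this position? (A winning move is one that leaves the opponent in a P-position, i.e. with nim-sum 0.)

1

In binary:
  10011  (19)
  10111  (23)
  01001  (9)
  -----
  01101  (13)
The overall nim-sum is X = 13. A stack of size p has a winning move iff p XOR X < p (reduce it to p XOR X).
  19: 19 XOR 13 = 30 ≥ 19 — no move.
  23: 23 XOR 13 = 26 ≥ 23 — no move.
  9: 9 XOR 13 = 4 < 9 — winning move (to 4).
That gives 1 winning move.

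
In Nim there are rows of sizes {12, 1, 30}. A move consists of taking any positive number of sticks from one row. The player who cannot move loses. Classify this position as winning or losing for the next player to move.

Winning position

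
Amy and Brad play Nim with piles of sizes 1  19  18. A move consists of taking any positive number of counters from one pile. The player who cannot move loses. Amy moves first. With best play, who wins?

Brad wins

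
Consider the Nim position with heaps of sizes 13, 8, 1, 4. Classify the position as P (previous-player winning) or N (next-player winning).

Compute the nim-sum pairwise:
13 ^ 8 = 5
5 ^ 1 = 4
4 ^ 4 = 0
The nim-sum is 0, so this is a P-position: the player to move is in a losing position under optimal play.

P-position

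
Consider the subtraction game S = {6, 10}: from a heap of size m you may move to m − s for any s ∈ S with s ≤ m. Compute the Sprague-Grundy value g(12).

Grundy values for subtraction set {6, 10}:
g(0) = mex{} = 0
g(1) = mex{} = 0
g(2) = mex{} = 0
g(3) = mex{} = 0
g(4) = mex{} = 0
g(5) = mex{} = 0
g(6) = mex{0} = 1
g(7) = mex{0} = 1
g(8) = mex{0} = 1
g(9) = mex{0} = 1
g(10) = mex{0} = 1
g(11) = mex{0} = 1
g(12) = mex{0,1} = 2
So g(12) = 2.

2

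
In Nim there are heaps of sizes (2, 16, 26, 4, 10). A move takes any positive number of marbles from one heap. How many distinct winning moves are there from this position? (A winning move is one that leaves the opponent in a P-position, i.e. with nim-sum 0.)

1

Bitwise XOR of the heap sizes:
  00010  (2)
  10000  (16)
  11010  (26)
  00100  (4)
  01010  (10)
  -----
  00110  (6)
The overall nim-sum is X = 6. A heap of size p has a winning move iff p XOR X < p (reduce it to p XOR X).
  2: 2 XOR 6 = 4 ≥ 2 — no move.
  16: 16 XOR 6 = 22 ≥ 16 — no move.
  26: 26 XOR 6 = 28 ≥ 26 — no move.
  4: 4 XOR 6 = 2 < 4 — winning move (to 2).
  10: 10 XOR 6 = 12 ≥ 10 — no move.
That gives 1 winning move.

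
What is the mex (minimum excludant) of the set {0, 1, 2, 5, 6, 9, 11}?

3

The values 0, 1, 2 are all present; 3 is the first non-negative integer missing from the set.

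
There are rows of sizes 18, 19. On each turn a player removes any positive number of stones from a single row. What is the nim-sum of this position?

1

Compute the nim-sum pairwise:
18 XOR 19 = 1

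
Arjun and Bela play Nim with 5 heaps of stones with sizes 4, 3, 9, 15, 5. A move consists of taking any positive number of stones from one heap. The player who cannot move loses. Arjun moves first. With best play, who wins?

Arjun wins

Nim-sum: 4 ^ 3 ^ 9 ^ 15 ^ 5 = 4.
The nim-sum is 4 ≠ 0, so this is an N-position: the player to move can win; Arjun has a winning move.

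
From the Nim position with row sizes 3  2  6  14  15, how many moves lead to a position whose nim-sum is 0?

3

Compute the nim-sum pairwise:
3 ⊕ 2 = 1
1 ⊕ 6 = 7
7 ⊕ 14 = 9
9 ⊕ 15 = 6
The overall nim-sum is X = 6. A row of size p has a winning move iff p XOR X < p (reduce it to p XOR X).
  3: 3 XOR 6 = 5 ≥ 3 — no move.
  2: 2 XOR 6 = 4 ≥ 2 — no move.
  6: 6 XOR 6 = 0 < 6 — winning move (to 0).
  14: 14 XOR 6 = 8 < 14 — winning move (to 8).
  15: 15 XOR 6 = 9 < 15 — winning move (to 9).
That gives 3 winning moves.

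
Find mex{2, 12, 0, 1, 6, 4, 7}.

3

The values 0, 1, 2 are all present; 3 is the first non-negative integer missing from the set.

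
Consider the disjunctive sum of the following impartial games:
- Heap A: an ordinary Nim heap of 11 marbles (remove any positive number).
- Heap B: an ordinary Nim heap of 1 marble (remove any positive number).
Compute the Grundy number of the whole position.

Heap A is a plain Nim heap of size 11, so its Grundy value is 11.
Heap B is a plain Nim heap of size 1, so its Grundy value is 1.
By the Sprague-Grundy theorem, the Grundy value of a sum of independent games is the XOR of the component values.
Combined value = 11 XOR 1 = 10.

10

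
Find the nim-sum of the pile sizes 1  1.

0

Nim-sum: 1 ⊕ 1 = 0.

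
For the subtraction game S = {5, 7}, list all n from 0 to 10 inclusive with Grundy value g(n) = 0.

0, 1, 2, 3, 4

Compute g(0), g(1), … for moves {5, 7}:
k:     0  1  2  3  4  5  6  7  8  9 10
g(k):  0  0  0  0  0  1  1  1  1  1  2
The P-positions (g = 0) in 0..10 are 0, 1, 2, 3, 4.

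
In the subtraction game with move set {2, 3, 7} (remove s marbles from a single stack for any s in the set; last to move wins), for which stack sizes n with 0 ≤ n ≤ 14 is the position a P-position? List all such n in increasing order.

0, 1, 5, 6, 10, 11

Compute g(0), g(1), … for moves {2, 3, 7}:
g(0) = mex{} = 0
g(1) = mex{} = 0
g(2) = mex{0} = 1
g(3) = mex{0} = 1
g(4) = mex{0,1} = 2
g(5) = mex{1} = 0
g(6) = mex{1,2} = 0
g(7) = mex{0,2} = 1
g(8) = mex{0} = 1
g(9) = mex{0,1} = 2
g(10) = mex{1} = 0
g(11) = mex{1,2} = 0
g(12) = mex{0,2} = 1
g(13) = mex{0} = 1
g(14) = mex{0,1} = 2
The P-positions (g = 0) in 0..14 are 0, 1, 5, 6, 10, 11.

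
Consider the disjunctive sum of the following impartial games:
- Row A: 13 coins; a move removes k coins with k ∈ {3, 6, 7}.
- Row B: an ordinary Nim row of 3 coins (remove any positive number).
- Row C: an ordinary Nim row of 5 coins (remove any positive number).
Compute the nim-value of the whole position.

Build the Grundy sequence for row A with g(k) = mex{g(k−s) : s ∈ {3, 6, 7}, s ≤ k}:
k:     0  1  2  3  4  5  6  7  8  9 10 11 12 13
g(k):  0  0  0  1  1  1  2  2  2  3  0  0  0  1
So g(13) = 1.
Row B is a plain Nim row of size 3, so its Grundy value is 3.
Row C is a plain Nim row of size 5, so its Grundy value is 5.
By the Sprague-Grundy theorem, the Grundy value of a sum of independent games is the XOR of the component values.
Combined value = 1 ⊕ 3 ⊕ 5 = 7.

7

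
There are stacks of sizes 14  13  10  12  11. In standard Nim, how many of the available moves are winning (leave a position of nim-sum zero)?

Compute the nim-sum pairwise:
14 XOR 13 = 3
3 XOR 10 = 9
9 XOR 12 = 5
5 XOR 11 = 14
The overall nim-sum is X = 14. A stack of size p has a winning move iff p XOR X < p (reduce it to p XOR X).
  14: 14 XOR 14 = 0 < 14 — winning move (to 0).
  13: 13 XOR 14 = 3 < 13 — winning move (to 3).
  10: 10 XOR 14 = 4 < 10 — winning move (to 4).
  12: 12 XOR 14 = 2 < 12 — winning move (to 2).
  11: 11 XOR 14 = 5 < 11 — winning move (to 5).
That gives 5 winning moves.

5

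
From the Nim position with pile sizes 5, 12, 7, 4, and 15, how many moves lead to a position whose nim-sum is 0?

5

Nim-sum: 5 ^ 12 ^ 7 ^ 4 ^ 15 = 5.
The overall nim-sum is X = 5. A pile of size p has a winning move iff p XOR X < p (reduce it to p XOR X).
  5: 5 XOR 5 = 0 < 5 — winning move (to 0).
  12: 12 XOR 5 = 9 < 12 — winning move (to 9).
  7: 7 XOR 5 = 2 < 7 — winning move (to 2).
  4: 4 XOR 5 = 1 < 4 — winning move (to 1).
  15: 15 XOR 5 = 10 < 15 — winning move (to 10).
That gives 5 winning moves.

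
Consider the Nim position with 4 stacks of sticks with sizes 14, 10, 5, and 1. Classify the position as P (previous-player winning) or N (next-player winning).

P-position

Nim-sum: 14 ^ 10 ^ 5 ^ 1 = 0.
The nim-sum is 0, so this is a P-position: the player to move is in a losing position under optimal play.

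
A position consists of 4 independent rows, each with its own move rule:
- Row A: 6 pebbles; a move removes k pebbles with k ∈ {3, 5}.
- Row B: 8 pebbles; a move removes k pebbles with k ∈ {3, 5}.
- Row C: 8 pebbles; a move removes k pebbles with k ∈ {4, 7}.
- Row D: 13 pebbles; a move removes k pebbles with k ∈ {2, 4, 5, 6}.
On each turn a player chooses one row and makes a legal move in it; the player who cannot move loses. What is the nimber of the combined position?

Grundy values for row A (subtraction set {3, 5}):
k:     0  1  2  3  4  5  6
g(k):  0  0  0  1  1  1  2
So g(6) = 2.
For row B, compute g(0), g(1), … with moves {3, 5}:
g(0) = mex{} = 0
g(1) = mex{} = 0
g(2) = mex{} = 0
g(3) = mex{0} = 1
g(4) = mex{0} = 1
g(5) = mex{0} = 1
g(6) = mex{0,1} = 2
g(7) = mex{0,1} = 2
g(8) = mex{1} = 0
So g(8) = 0.
For row C, compute g(0), g(1), … with moves {4, 7}:
g(0) = mex{} = 0
g(1) = mex{} = 0
g(2) = mex{} = 0
g(3) = mex{} = 0
g(4) = mex{0} = 1
g(5) = mex{0} = 1
g(6) = mex{0} = 1
g(7) = mex{0} = 1
g(8) = mex{0,1} = 2
So g(8) = 2.
Build the Grundy sequence for row D with g(k) = mex{g(k−s) : s ∈ {2, 4, 5, 6}, s ≤ k}:
k:     0  1  2  3  4  5  6  7  8  9 10 11 12 13
g(k):  0  0  1  1  2  2  3  3  0  0  1  1  2  2
So g(13) = 2.
By the Sprague-Grundy theorem, the Grundy value of a sum of independent games is the XOR of the component values.
Combined value = 2 XOR 0 XOR 2 XOR 2 = 2.

2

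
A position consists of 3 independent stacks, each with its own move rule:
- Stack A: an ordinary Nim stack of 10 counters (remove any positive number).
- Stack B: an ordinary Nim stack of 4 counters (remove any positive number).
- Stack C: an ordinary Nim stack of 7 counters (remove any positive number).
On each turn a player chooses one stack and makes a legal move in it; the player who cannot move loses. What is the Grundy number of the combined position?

Stack A is a plain Nim stack of size 10, so its Grundy value is 10.
Stack B is a plain Nim stack of size 4, so its Grundy value is 4.
Stack C is a plain Nim stack of size 7, so its Grundy value is 7.
By the Sprague-Grundy theorem, the Grundy value of a sum of independent games is the XOR of the component values.
Combined value = 10 XOR 4 XOR 7 = 9.

9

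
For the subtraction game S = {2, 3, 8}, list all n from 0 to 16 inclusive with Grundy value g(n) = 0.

0, 1, 5, 6, 10, 11, 15, 16

Compute g(0), g(1), … for moves {2, 3, 8}:
k:     0  1  2  3  4  5  6  7  8  9 10 11 12 13 14 15 16
g(k):  0  0  1  1  2  0  0  1  1  2  0  0  1  1  2  0  0
The P-positions (g = 0) in 0..16 are 0, 1, 5, 6, 10, 11, 15, 16.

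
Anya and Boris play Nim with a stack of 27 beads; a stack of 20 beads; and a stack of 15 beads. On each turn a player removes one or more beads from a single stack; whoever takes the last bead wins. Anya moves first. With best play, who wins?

Compute the nim-sum pairwise:
27 ^ 20 = 15
15 ^ 15 = 0
The nim-sum is 0, so this is a P-position: the player to move is in a losing position under optimal play; Anya is about to move from it and so loses — Boris wins.

Boris wins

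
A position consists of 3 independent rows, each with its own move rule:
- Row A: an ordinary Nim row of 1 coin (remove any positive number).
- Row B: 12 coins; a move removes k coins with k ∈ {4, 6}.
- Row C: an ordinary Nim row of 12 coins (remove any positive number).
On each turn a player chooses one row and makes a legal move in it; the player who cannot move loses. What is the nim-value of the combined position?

13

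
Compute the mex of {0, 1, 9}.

2

The values 0, 1 are all present; 2 is the first non-negative integer missing from the set.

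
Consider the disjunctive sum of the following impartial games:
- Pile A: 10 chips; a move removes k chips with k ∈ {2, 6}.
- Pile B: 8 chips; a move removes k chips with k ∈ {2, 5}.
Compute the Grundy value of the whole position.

1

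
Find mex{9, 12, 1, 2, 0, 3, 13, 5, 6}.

The values 0, 1, 2, 3 are all present; 4 is the first non-negative integer missing from the set.

4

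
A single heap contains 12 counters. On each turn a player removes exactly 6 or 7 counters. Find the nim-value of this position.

2

Compute g(0), g(1), … for moves {6, 7}:
k:     0  1  2  3  4  5  6  7  8  9 10 11 12
g(k):  0  0  0  0  0  0  1  1  1  1  1  1  2
So g(12) = 2.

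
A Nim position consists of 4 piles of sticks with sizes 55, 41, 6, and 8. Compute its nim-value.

16

Write each in binary and XOR column by column:
  110111  (55)
  101001  (41)
  000110  (6)
  001000  (8)
  ------
  010000  (16)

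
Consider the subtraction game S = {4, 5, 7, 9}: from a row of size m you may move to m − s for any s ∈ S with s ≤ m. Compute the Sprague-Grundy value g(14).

Compute g(0), g(1), … for moves {4, 5, 7, 9}:
k:     0  1  2  3  4  5  6  7  8  9 10 11 12 13 14
g(k):  0  0  0  0  1  1  1  1  2  2  2  2  3  0  0
So g(14) = 0.

0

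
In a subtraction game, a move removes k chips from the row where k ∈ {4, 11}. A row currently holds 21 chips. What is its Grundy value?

Build the Grundy sequence with g(k) = mex{g(k−s) : s ∈ {4, 11}, s ≤ k}:
k:     0  1  2  3  4  5  6  7  8  9 10 11 12 13 14 15 16 17 18 19 20 21
g(k):  0  0  0  0  1  1  1  1  0  0  0  2  1  1  1  0  0  0  0  1  1  1
So g(21) = 1.

1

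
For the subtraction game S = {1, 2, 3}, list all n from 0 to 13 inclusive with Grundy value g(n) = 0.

Build the Grundy sequence with g(k) = mex{g(k−s) : s ∈ {1, 2, 3}, s ≤ k}:
g(0) = mex{} = 0
g(1) = mex{0} = 1
g(2) = mex{0,1} = 2
g(3) = mex{0,1,2} = 3
g(4) = mex{1,2,3} = 0
g(5) = mex{0,2,3} = 1
g(6) = mex{0,1,3} = 2
g(7) = mex{0,1,2} = 3
g(8) = mex{1,2,3} = 0
g(9) = mex{0,2,3} = 1
g(10) = mex{0,1,3} = 2
g(11) = mex{0,1,2} = 3
g(12) = mex{1,2,3} = 0
g(13) = mex{0,2,3} = 1
The P-positions (g = 0) in 0..13 are 0, 4, 8, 12.

0, 4, 8, 12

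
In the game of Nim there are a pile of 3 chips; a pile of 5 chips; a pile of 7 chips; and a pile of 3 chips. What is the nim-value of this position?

2

Nim-sum: 3 XOR 5 XOR 7 XOR 3 = 2.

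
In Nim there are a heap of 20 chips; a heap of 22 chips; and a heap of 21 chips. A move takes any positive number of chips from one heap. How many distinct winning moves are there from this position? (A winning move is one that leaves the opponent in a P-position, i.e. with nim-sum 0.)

3

Nim-sum: 20 ⊕ 22 ⊕ 21 = 23.
The overall nim-sum is X = 23. A heap of size p has a winning move iff p XOR X < p (reduce it to p XOR X).
  20: 20 XOR 23 = 3 < 20 — winning move (to 3).
  22: 22 XOR 23 = 1 < 22 — winning move (to 1).
  21: 21 XOR 23 = 2 < 21 — winning move (to 2).
That gives 3 winning moves.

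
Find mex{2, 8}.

0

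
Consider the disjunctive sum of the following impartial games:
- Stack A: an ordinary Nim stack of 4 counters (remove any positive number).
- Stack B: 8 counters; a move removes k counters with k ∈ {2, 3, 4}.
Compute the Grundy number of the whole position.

5

Stack A is a plain Nim stack of size 4, so its Grundy value is 4.
For stack B, compute g(0), g(1), … with moves {2, 3, 4}:
g(0) = mex{} = 0
g(1) = mex{} = 0
g(2) = mex{0} = 1
g(3) = mex{0} = 1
g(4) = mex{0,1} = 2
g(5) = mex{0,1} = 2
g(6) = mex{1,2} = 0
g(7) = mex{1,2} = 0
g(8) = mex{0,2} = 1
So g(8) = 1.
The value of a disjunctive sum is the nim-sum of the parts.
Combined value = 4 XOR 1 = 5.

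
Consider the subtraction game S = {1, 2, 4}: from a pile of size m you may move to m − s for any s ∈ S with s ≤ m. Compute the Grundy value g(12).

0

Build the Grundy sequence with g(k) = mex{g(k−s) : s ∈ {1, 2, 4}, s ≤ k}:
g(0) = mex{} = 0
g(1) = mex{0} = 1
g(2) = mex{0,1} = 2
g(3) = mex{1,2} = 0
g(4) = mex{0,2} = 1
g(5) = mex{0,1} = 2
g(6) = mex{1,2} = 0
g(7) = mex{0,2} = 1
g(8) = mex{0,1} = 2
g(9) = mex{1,2} = 0
g(10) = mex{0,2} = 1
g(11) = mex{0,1} = 2
g(12) = mex{1,2} = 0
So g(12) = 0.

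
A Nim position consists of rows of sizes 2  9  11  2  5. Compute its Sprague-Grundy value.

7

Nim-sum: 2 XOR 9 XOR 11 XOR 2 XOR 5 = 7.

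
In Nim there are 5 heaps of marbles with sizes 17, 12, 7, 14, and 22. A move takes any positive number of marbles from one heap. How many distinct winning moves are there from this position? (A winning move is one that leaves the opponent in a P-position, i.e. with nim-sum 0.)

Write each in binary and XOR column by column:
  10001  (17)
  01100  (12)
  00111  (7)
  01110  (14)
  10110  (22)
  -----
  00010  (2)
The overall nim-sum is X = 2. A heap of size p has a winning move iff p XOR X < p (reduce it to p XOR X).
  17: 17 XOR 2 = 19 ≥ 17 — no move.
  12: 12 XOR 2 = 14 ≥ 12 — no move.
  7: 7 XOR 2 = 5 < 7 — winning move (to 5).
  14: 14 XOR 2 = 12 < 14 — winning move (to 12).
  22: 22 XOR 2 = 20 < 22 — winning move (to 20).
That gives 3 winning moves.

3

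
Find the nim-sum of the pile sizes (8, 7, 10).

Bitwise XOR of the heap sizes:
  1000  (8)
  0111  (7)
  1010  (10)
  ----
  0101  (5)

5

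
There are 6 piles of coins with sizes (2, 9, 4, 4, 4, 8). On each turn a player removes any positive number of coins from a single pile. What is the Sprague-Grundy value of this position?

Nim-sum: 2 ^ 9 ^ 4 ^ 4 ^ 4 ^ 8 = 7.

7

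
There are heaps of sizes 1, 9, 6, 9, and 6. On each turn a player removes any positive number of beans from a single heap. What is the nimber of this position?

1

Nim-sum: 1 ⊕ 9 ⊕ 6 ⊕ 9 ⊕ 6 = 1.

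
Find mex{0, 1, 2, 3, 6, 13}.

4

The values 0, 1, 2, 3 are all present; 4 is the first non-negative integer missing from the set.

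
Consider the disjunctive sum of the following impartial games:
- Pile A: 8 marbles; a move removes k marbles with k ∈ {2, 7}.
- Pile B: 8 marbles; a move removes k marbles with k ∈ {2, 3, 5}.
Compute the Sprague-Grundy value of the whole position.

For pile A, compute g(0), g(1), … with moves {2, 7}:
k:     0  1  2  3  4  5  6  7  8
g(k):  0  0  1  1  0  0  1  1  2
So g(8) = 2.
For pile B, compute g(0), g(1), … with moves {2, 3, 5}:
g(0) = mex{} = 0
g(1) = mex{} = 0
g(2) = mex{0} = 1
g(3) = mex{0} = 1
g(4) = mex{0,1} = 2
g(5) = mex{0,1} = 2
g(6) = mex{0,1,2} = 3
g(7) = mex{1,2} = 0
g(8) = mex{1,2,3} = 0
So g(8) = 0.
By the Sprague-Grundy theorem, the Grundy value of a sum of independent games is the XOR of the component values.
Combined value = 2 XOR 0 = 2.

2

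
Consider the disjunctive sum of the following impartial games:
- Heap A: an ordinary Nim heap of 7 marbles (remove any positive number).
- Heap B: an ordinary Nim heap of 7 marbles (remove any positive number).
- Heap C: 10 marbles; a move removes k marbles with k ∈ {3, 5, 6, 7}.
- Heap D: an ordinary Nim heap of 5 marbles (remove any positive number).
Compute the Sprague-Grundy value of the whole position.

5

Heap A is a plain Nim heap of size 7, so its Grundy value is 7.
Heap B is a plain Nim heap of size 7, so its Grundy value is 7.
For heap C, compute g(0), g(1), … with moves {3, 5, 6, 7}:
g(0) = mex{} = 0
g(1) = mex{} = 0
g(2) = mex{} = 0
g(3) = mex{0} = 1
g(4) = mex{0} = 1
g(5) = mex{0} = 1
g(6) = mex{0,1} = 2
g(7) = mex{0,1} = 2
g(8) = mex{0,1} = 2
g(9) = mex{0,1,2} = 3
g(10) = mex{1,2} = 0
So g(10) = 0.
Heap D is a plain Nim heap of size 5, so its Grundy value is 5.
The value of a disjunctive sum is the nim-sum of the parts.
Combined value = 7 XOR 7 XOR 0 XOR 5 = 5.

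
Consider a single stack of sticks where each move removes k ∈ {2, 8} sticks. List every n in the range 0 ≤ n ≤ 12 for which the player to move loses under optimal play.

0, 1, 4, 5, 10, 11

Grundy values for subtraction set {2, 8}:
k:     0  1  2  3  4  5  6  7  8  9 10 11 12
g(k):  0  0  1  1  0  0  1  1  2  2  0  0  1
The P-positions (g = 0) in 0..12 are 0, 1, 4, 5, 10, 11.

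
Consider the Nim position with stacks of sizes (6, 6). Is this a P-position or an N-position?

Nim-sum: 6 ^ 6 = 0.
The nim-sum is 0, so this is a P-position: the player to move is in a losing position under optimal play.

P-position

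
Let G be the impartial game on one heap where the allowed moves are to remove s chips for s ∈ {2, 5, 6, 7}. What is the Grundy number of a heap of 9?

Build the Grundy sequence with g(k) = mex{g(k−s) : s ∈ {2, 5, 6, 7}, s ≤ k}:
k:     0  1  2  3  4  5  6  7  8  9
g(k):  0  0  1  1  0  2  1  3  2  2
So g(9) = 2.

2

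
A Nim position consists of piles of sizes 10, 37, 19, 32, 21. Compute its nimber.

9

Nim-sum: 10 ⊕ 37 ⊕ 19 ⊕ 32 ⊕ 21 = 9.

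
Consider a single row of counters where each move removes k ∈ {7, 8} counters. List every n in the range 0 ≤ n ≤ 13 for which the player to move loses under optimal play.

0, 1, 2, 3, 4, 5, 6

Grundy values for subtraction set {7, 8}:
k:     0  1  2  3  4  5  6  7  8  9 10 11 12 13
g(k):  0  0  0  0  0  0  0  1  1  1  1  1  1  1
The P-positions (g = 0) in 0..13 are 0, 1, 2, 3, 4, 5, 6.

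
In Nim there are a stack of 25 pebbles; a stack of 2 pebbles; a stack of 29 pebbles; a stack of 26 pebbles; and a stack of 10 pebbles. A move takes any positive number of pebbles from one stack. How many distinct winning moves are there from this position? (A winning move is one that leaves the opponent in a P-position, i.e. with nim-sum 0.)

3

Write each in binary and XOR column by column:
  11001  (25)
  00010  (2)
  11101  (29)
  11010  (26)
  01010  (10)
  -----
  10110  (22)
The overall nim-sum is X = 22. A stack of size p has a winning move iff p XOR X < p (reduce it to p XOR X).
  25: 25 XOR 22 = 15 < 25 — winning move (to 15).
  2: 2 XOR 22 = 20 ≥ 2 — no move.
  29: 29 XOR 22 = 11 < 29 — winning move (to 11).
  26: 26 XOR 22 = 12 < 26 — winning move (to 12).
  10: 10 XOR 22 = 28 ≥ 10 — no move.
That gives 3 winning moves.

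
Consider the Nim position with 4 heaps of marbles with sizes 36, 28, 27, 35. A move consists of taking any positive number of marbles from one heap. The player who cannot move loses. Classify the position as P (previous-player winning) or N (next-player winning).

P-position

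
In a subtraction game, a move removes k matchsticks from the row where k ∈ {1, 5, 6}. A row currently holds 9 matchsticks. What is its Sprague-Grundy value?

3

Build the Grundy sequence with g(k) = mex{g(k−s) : s ∈ {1, 5, 6}, s ≤ k}:
g(0) = mex{} = 0
g(1) = mex{0} = 1
g(2) = mex{1} = 0
g(3) = mex{0} = 1
g(4) = mex{1} = 0
g(5) = mex{0} = 1
g(6) = mex{0,1} = 2
g(7) = mex{0,1,2} = 3
g(8) = mex{0,1,3} = 2
g(9) = mex{0,1,2} = 3
So g(9) = 3.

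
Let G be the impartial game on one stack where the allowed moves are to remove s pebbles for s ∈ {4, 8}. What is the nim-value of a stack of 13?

0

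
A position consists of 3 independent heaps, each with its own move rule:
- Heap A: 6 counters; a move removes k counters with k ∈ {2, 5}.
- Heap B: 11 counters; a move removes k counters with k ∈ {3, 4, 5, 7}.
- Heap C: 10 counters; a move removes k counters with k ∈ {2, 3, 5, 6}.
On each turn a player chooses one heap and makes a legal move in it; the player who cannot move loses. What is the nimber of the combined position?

Build the Grundy sequence for heap A with g(k) = mex{g(k−s) : s ∈ {2, 5}, s ≤ k}:
k:     0  1  2  3  4  5  6
g(k):  0  0  1  1  0  2  1
So g(6) = 1.
Grundy values for heap B (subtraction set {3, 4, 5, 7}):
k:     0  1  2  3  4  5  6  7  8  9 10 11
g(k):  0  0  0  1  1  1  2  2  2  3  0  0
So g(11) = 0.
Build the Grundy sequence for heap C with g(k) = mex{g(k−s) : s ∈ {2, 3, 5, 6}, s ≤ k}:
k:     0  1  2  3  4  5  6  7  8  9 10
g(k):  0  0  1  1  2  2  3  3  0  0  1
So g(10) = 1.
The value of a disjunctive sum is the nim-sum of the parts.
Combined value = 1 ⊕ 0 ⊕ 1 = 0.

0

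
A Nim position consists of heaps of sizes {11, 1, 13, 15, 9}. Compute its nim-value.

Compute the nim-sum pairwise:
11 ⊕ 1 = 10
10 ⊕ 13 = 7
7 ⊕ 15 = 8
8 ⊕ 9 = 1

1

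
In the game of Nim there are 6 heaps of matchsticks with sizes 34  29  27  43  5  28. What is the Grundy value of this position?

Nim-sum: 34 ^ 29 ^ 27 ^ 43 ^ 5 ^ 28 = 22.

22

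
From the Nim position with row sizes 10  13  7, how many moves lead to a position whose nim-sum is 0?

Compute the nim-sum pairwise:
10 XOR 13 = 7
7 XOR 7 = 0
The nim-sum is already 0, so every move leaves a nonzero nim-sum — there are no winning moves.

0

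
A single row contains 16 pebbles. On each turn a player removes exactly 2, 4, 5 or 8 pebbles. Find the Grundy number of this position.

0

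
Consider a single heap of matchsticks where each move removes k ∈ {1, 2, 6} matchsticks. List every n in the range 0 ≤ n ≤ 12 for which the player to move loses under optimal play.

0, 3, 7, 10

Build the Grundy sequence with g(k) = mex{g(k−s) : s ∈ {1, 2, 6}, s ≤ k}:
k:     0  1  2  3  4  5  6  7  8  9 10 11 12
g(k):  0  1  2  0  1  2  3  0  1  2  0  1  2
The P-positions (g = 0) in 0..12 are 0, 3, 7, 10.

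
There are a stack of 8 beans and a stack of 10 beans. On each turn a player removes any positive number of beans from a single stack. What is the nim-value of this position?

Nim-sum: 8 ⊕ 10 = 2.

2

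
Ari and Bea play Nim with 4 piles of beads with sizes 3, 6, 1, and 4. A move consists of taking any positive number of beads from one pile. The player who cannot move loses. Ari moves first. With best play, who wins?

Bea wins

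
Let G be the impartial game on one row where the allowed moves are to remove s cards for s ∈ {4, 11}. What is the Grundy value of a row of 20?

1

Build the Grundy sequence with g(k) = mex{g(k−s) : s ∈ {4, 11}, s ≤ k}:
k:     0  1  2  3  4  5  6  7  8  9 10 11 12 13 14 15 16 17 18 19 20
g(k):  0  0  0  0  1  1  1  1  0  0  0  2  1  1  1  0  0  0  0  1  1
So g(20) = 1.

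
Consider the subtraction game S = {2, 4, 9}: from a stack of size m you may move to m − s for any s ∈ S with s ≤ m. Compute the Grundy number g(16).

Grundy values for subtraction set {2, 4, 9}:
k:     0  1  2  3  4  5  6  7  8  9 10 11 12 13 14 15 16
g(k):  0  0  1  1  2  2  0  0  1  1  2  2  0  0  1  1  2
So g(16) = 2.

2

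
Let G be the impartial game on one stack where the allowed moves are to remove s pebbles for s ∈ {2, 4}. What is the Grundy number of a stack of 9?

1

Compute g(0), g(1), … for moves {2, 4}:
g(0) = mex{} = 0
g(1) = mex{} = 0
g(2) = mex{0} = 1
g(3) = mex{0} = 1
g(4) = mex{0,1} = 2
g(5) = mex{0,1} = 2
g(6) = mex{1,2} = 0
g(7) = mex{1,2} = 0
g(8) = mex{0,2} = 1
g(9) = mex{0,2} = 1
So g(9) = 1.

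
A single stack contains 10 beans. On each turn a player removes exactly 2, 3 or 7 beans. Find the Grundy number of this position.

0

Build the Grundy sequence with g(k) = mex{g(k−s) : s ∈ {2, 3, 7}, s ≤ k}:
k:     0  1  2  3  4  5  6  7  8  9 10
g(k):  0  0  1  1  2  0  0  1  1  2  0
So g(10) = 0.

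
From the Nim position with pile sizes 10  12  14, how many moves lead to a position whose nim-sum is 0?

3

Compute the nim-sum pairwise:
10 XOR 12 = 6
6 XOR 14 = 8
The overall nim-sum is X = 8. A pile of size p has a winning move iff p XOR X < p (reduce it to p XOR X).
  10: 10 XOR 8 = 2 < 10 — winning move (to 2).
  12: 12 XOR 8 = 4 < 12 — winning move (to 4).
  14: 14 XOR 8 = 6 < 14 — winning move (to 6).
That gives 3 winning moves.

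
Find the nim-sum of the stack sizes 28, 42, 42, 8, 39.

51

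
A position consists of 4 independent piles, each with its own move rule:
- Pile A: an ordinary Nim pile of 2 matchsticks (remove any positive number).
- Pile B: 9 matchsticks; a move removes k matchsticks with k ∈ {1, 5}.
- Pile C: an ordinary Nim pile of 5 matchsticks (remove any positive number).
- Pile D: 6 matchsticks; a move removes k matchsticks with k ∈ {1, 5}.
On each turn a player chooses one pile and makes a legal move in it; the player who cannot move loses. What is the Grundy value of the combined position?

Pile A is a plain Nim pile of size 2, so its Grundy value is 2.
For pile B, compute g(0), g(1), … with moves {1, 5}:
g(0) = mex{} = 0
g(1) = mex{0} = 1
g(2) = mex{1} = 0
g(3) = mex{0} = 1
g(4) = mex{1} = 0
g(5) = mex{0} = 1
g(6) = mex{1} = 0
g(7) = mex{0} = 1
g(8) = mex{1} = 0
g(9) = mex{0} = 1
So g(9) = 1.
Pile C is a plain Nim pile of size 5, so its Grundy value is 5.
Grundy values for pile D (subtraction set {1, 5}):
k:     0  1  2  3  4  5  6
g(k):  0  1  0  1  0  1  0
So g(6) = 0.
The value of a disjunctive sum is the nim-sum of the parts.
Combined value = 2 XOR 1 XOR 5 XOR 0 = 6.

6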